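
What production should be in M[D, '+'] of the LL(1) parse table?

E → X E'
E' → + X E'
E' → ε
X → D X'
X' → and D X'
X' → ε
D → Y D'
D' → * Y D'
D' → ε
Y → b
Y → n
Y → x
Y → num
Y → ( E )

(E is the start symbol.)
Empty (error entry)

To find M[D, '+'], we find productions for D where '+' is in the predict set (PREDICT(N → α) = (FIRST(α) \ {ε}) ∪ (FOLLOW(N) if α ⇒* ε)).

Relevant sets:
  FIRST(Y) = { '(', 'b', 'n', 'num', 'x' }

D → Y D': PREDICT = { '(', 'b', 'n', 'num', 'x' }

M[D, '+'] is empty (no production applies)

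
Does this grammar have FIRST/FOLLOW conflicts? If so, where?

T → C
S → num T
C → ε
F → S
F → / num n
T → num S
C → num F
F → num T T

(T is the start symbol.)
A FIRST/FOLLOW conflict occurs when a non-terminal N has a nullable alternative N → β (β ⇒* ε) and another alternative N → α with FIRST(α) ∩ FOLLOW(N) ≠ ∅: on such a lookahead the parser cannot decide between expanding α and letting N vanish via β.

Nullable non-terminals: C, T.
FIRST sets used below: FIRST(C) = { 'num', ε }

C: nullable alternative(s) C → ε; FOLLOW(C) = { $, 'num' }
  C → ε: FIRST \ {ε} = { } — this is the only nullable alternative, skip
  C → num F: FIRST \ {ε} = { 'num' } — overlaps FOLLOW(C) on { 'num' }: CONFLICT

T: nullable alternative(s) T → C; FOLLOW(T) = { $, 'num' }
  T → C: FIRST \ {ε} = { 'num' } — this is the only nullable alternative, skip
  T → num S: FIRST \ {ε} = { 'num' } — overlaps FOLLOW(T) on { 'num' }: CONFLICT

F, S have no nullable alternative, so no FIRST/FOLLOW check is needed there.

So the grammar has 2 FIRST/FOLLOW conflicts (marked CONFLICT above).

Answer: Yes. T → num S with FOLLOW(T) on { 'num' }; C → num F with FOLLOW(C) on { 'num' }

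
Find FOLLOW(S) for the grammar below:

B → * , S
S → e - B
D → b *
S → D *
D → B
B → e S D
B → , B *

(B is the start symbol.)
In B → * , S: S is at the end, add FOLLOW(B)
In B → e S D: S is followed by D, add FIRST(D) \ {ε} = { '*', ',', 'b', 'e' }

The FOLLOW sets referred to above (computed the same way, to a fixed point):
  FOLLOW(B) = { $, '*', ',', 'b', 'e' }

Taking the union: FOLLOW(S) = { $, '*', ',', 'b', 'e' }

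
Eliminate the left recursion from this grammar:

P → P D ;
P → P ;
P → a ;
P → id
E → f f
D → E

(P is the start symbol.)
P → a ; P'
P → id P'
P' → D ; P'
P' → ; P'
P' → ε
E → f f
D → E

P is directly left-recursive. The standard transformation for
  A → A α₁ | ... | A α_m | β₁ | ... | β_n
is
  A  → β₁ A' | ... | β_n A'
  A' → α₁ A' | ... | α_m A' | ε

P → a ; becomes P → a ; P'
P → id becomes P → id P'
P → P D ; becomes P' → D ; P'
P → P ; becomes P' → ; P'
Add P' → ε

Productions for other non-terminals are unchanged:
  E → f f
  D → E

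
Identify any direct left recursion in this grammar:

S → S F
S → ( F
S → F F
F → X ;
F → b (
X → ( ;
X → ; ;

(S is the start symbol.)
Direct left recursion occurs when N → N α for some non-terminal N (the right-hand side begins with the left-hand side itself).

S → S F: LEFT RECURSIVE (starts with S)
S → ( F: starts with '('
S → F F: starts with F
F → X ;: starts with X
F → b (: starts with b
X → ( ;: starts with '('
X → ; ;: starts with ';'

The grammar has direct left recursion on: S.

Answer: Yes, S is left-recursive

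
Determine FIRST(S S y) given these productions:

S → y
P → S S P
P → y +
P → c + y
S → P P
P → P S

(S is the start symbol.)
{ 'c', 'y' }

FIRST sets of the non-terminals involved (from the grammar, by fixed-point iteration):
  FIRST(S) = { 'c', 'y' }

To compute FIRST(S S y), process the symbols left to right:
Symbol S is a non-terminal. Add FIRST(S) \ {ε} = { 'c', 'y' }
S is not nullable (ε ∉ FIRST(S)), so stop here.
FIRST(S S y) = { 'c', 'y' }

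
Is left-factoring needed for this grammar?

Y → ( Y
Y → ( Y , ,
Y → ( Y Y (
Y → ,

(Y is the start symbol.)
Yes, Y has productions with common prefix '( Y'

Left-factoring is needed when two productions for the same non-terminal
share a common prefix on the right-hand side.

Productions for Y:
  Y → ( Y
  Y → ( Y , ,
  Y → ( Y Y (
  Y → ,

Found common prefix '( Y' in productions for Y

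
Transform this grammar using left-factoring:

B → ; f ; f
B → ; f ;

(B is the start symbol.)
B → ; f ; B'
B' → f
B' → ε

Left-factoring transforms A → αβ₁ | αβ₂ into A → αA' and A' → β₁ | β₂
(α is the longest common prefix among the alternatives). Repeat until
no nonterminal has two alternatives with a common prefix.

Round 1: B has alternatives sharing prefix '; f ;'. Introduce B': B → ; f ; B'
  Add: B' → f
  Add: B' → ε

No remaining common prefixes — done.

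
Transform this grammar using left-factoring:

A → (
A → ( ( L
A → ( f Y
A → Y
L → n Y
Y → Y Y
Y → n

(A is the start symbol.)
A → ( A'
A' → ε
A' → ( L
A' → f Y
A → Y
L → n Y
Y → Y Y
Y → n

Left-factoring transforms A → αβ₁ | αβ₂ into A → αA' and A' → β₁ | β₂
(α is the longest common prefix among the alternatives). Repeat until
no nonterminal has two alternatives with a common prefix.

Round 1: A has alternatives sharing prefix '('. Introduce A': A → ( A'
  Add: A' → ε
  Add: A' → ( L
  Add: A' → f Y

No remaining common prefixes — done.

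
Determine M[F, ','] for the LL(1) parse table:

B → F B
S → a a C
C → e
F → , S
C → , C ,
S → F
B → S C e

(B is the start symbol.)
To find M[F, ','], we find productions for F where ',' is in the predict set (PREDICT(N → α) = (FIRST(α) \ {ε}) ∪ (FOLLOW(N) if α ⇒* ε)).

F → , S: PREDICT = { ',' }
  ',' is in predict set, so this production goes in M[F, ',']

M[F, ','] = F → , S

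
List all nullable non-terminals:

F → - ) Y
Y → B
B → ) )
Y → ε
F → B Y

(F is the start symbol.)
ε-productions: Y → ε
So Y is immediately nullable.
No further non-terminal can be added: every production for the remaining non-terminals contains a terminal or a non-nullable non-terminal.
Nullable = { 'Y' }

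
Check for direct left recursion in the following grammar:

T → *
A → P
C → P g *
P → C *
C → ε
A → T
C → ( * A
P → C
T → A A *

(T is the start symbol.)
No direct left recursion

T → *: starts with '*'
A → P: starts with P
C → P g *: starts with P
P → C *: starts with C
C → ε: starts with ε
A → T: starts with T
C → ( * A: starts with '('
P → C: starts with C
T → A A *: starts with A

No direct left recursion found.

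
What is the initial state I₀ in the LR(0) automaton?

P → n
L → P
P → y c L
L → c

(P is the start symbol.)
First, augment the grammar with P' → P
I₀ = CLOSURE({ [P' → . P] }):
  [P' → . P] has the dot before P: add [P → . n], [P → . y c L]
No further items can be added.

I₀ = { [P → . n], [P → . y c L], [P' → . P] }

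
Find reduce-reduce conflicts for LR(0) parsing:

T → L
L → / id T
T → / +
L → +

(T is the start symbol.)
No reduce-reduce conflicts

A reduce-reduce conflict occurs when an LR(0) state has two complete items [A → α .] and [B → β .] — both call for a reduction, and with no lookahead the parser cannot choose between them.

Augment with T' → T and build the canonical LR(0) collection (I0 = CLOSURE({[T' → . T]}), then GOTO on every symbol after a dot until no new states appear). It has 8 states:
  I0: { [L → . +], [L → . / id T], [T → . / +], [T → . L], [T' → . T] }  — shift
  I1: { [L → + .] }  — reduce
  I2: { [L → / . id T], [T → / . +] }  — shift
  I3: { [T → L .] }  — reduce
  I4: { [T' → T .] }  — accept
  I5: { [T → / + .] }  — reduce
  I6: { [L → . +], [L → . / id T], [L → / id . T], [T → . / +], [T → . L] }  — shift
  I7: { [L → / id T .] }  — reduce

No state contains more than one complete item.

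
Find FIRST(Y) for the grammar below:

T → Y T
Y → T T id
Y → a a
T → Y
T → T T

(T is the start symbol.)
FIRST sets of the other non-terminals involved (by the same procedure, iterated to a fixed point):
  FIRST(T) = { 'a' }

From Y → T T id:
  - T is a non-terminal: add FIRST(T) \ {ε} = { 'a' }
    T is not nullable, so stop
From Y → a a:
  - a is a terminal: add 'a' and stop

Collecting: FIRST(Y) = { 'a' }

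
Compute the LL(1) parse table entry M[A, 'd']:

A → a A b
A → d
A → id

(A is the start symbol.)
To find M[A, 'd'], we find productions for A where 'd' is in the predict set (PREDICT(N → α) = (FIRST(α) \ {ε}) ∪ (FOLLOW(N) if α ⇒* ε)).

A → a A b: PREDICT = { 'a' }
A → d: PREDICT = { 'd' }
  'd' is in predict set, so this production goes in M[A, 'd']
A → id: PREDICT = { 'id' }

M[A, 'd'] = A → d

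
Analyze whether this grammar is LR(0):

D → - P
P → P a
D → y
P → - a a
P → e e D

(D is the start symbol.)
A grammar is LR(0) if no state in the canonical LR(0) collection has:
  - both a shift item (dot before a terminal) and a complete item (shift-reduce conflict), or
  - two or more complete items (reduce-reduce conflict; the accept item [D' → D .] counts as a complete item here).

Augment with D' → D and build the canonical LR(0) collection (I0 = CLOSURE({[D' → . D]}), then GOTO on every symbol after a dot until no new states appear). It has 12 states:
  I0: { [D → . - P], [D → . y], [D' → . D] }  — shift
  I1: { [D → - . P], [P → . - a a], [P → . P a], [P → . e e D] }  — shift
  I2: { [D' → D .] }  — accept
  I3: { [D → y .] }  — reduce
  I4: { [P → - . a a] }  — shift
  I5: { [D → - P .], [P → P . a] }  — shift, reduce
  I6: { [P → e . e D] }  — shift
  I7: { [D → . - P], [D → . y], [P → e e . D] }  — shift
  I8: { [P → e e D .] }  — reduce
  I9: { [P → P a .] }  — reduce
  I10: { [P → - a . a] }  — shift
  I11: { [P → - a a .] }  — reduce

Conflict in state I5:
  Shift-reduce conflict between [D → - P .] and [P → P . a]
So the grammar is NOT LR(0).

Answer: No. Shift-reduce conflict between [D → - P .] and [P → P . a]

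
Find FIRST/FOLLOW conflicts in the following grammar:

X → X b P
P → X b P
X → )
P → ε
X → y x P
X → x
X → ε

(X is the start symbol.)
Yes. X → X b P with FOLLOW(X) on { 'b' }; P → X b P with FOLLOW(P) on { 'b' }

A FIRST/FOLLOW conflict occurs when a non-terminal N has a nullable alternative N → β (β ⇒* ε) and another alternative N → α with FIRST(α) ∩ FOLLOW(N) ≠ ∅: on such a lookahead the parser cannot decide between expanding α and letting N vanish via β.

Nullable non-terminals: P, X.
FIRST sets used below: FIRST(X) = { ')', 'b', 'x', 'y', ε }

P: nullable alternative(s) P → ε; FOLLOW(P) = { $, 'b' }
  P → X b P: FIRST \ {ε} = { ')', 'b', 'x', 'y' } — overlaps FOLLOW(P) on { 'b' }: CONFLICT
  P → ε: FIRST \ {ε} = { } — this is the only nullable alternative, skip

X: nullable alternative(s) X → ε; FOLLOW(X) = { $, 'b' }
  X → X b P: FIRST \ {ε} = { ')', 'b', 'x', 'y' } — overlaps FOLLOW(X) on { 'b' }: CONFLICT
  X → ): FIRST \ {ε} = { ')' } — disjoint from FOLLOW(X)
  X → y x P: FIRST \ {ε} = { 'y' } — disjoint from FOLLOW(X)
  X → x: FIRST \ {ε} = { 'x' } — disjoint from FOLLOW(X)
  X → ε: FIRST \ {ε} = { } — this is the only nullable alternative, skip

So the grammar has 2 FIRST/FOLLOW conflicts (marked CONFLICT above).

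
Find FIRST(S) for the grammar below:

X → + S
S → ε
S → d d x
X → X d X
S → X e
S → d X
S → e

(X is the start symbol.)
{ '+', 'd', 'e', ε }

FIRST sets of the other non-terminals involved (by the same procedure, iterated to a fixed point):
  FIRST(X) = { '+' }

From S → ε:
  - ε-production, so ε ∈ FIRST(S)
From S → d d x:
  - d is a terminal: add 'd' and stop
From S → X e:
  - X is a non-terminal: add FIRST(X) \ {ε} = { '+' }
    X is not nullable, so stop
From S → d X:
  - d is a terminal: add 'd' and stop
From S → e:
  - e is a terminal: add 'e' and stop

Collecting: FIRST(S) = { '+', 'd', 'e', ε }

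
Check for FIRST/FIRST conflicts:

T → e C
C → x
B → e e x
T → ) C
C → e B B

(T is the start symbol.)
No FIRST/FIRST conflicts.

A FIRST/FIRST conflict occurs when two productions N → α and N → β for the same non-terminal have FIRST(α) ∩ FIRST(β) ≠ ∅ (with ε ∈ FIRST of a nullable right-hand side, so two nullable alternatives also conflict).

Productions for T:
  T → e C: FIRST = { 'e' }
  T → ) C: FIRST = { ')' }
Productions for C:
  C → x: FIRST = { 'x' }
  C → e B B: FIRST = { 'e' }
B has only one production, so no FIRST/FIRST conflict is possible there.

All alternatives of each non-terminal have pairwise disjoint FIRST sets.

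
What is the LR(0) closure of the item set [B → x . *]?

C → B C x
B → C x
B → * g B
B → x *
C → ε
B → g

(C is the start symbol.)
{ [B → x . *] }

Start with: [B → x . *]
The dot precedes the terminal '*', so nothing is added.

CLOSURE = { [B → x . *] }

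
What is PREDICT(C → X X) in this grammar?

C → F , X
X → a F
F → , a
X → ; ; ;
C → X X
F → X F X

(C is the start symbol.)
PREDICT(C → X X) = (FIRST(RHS) \ {ε}) ∪ (FOLLOW(C) if ε ∈ FIRST(RHS), i.e. RHS ⇒* ε)
FIRST(X) = { ';', 'a' }
FIRST(X X) = { ';', 'a' }
ε ∉ FIRST(X X), so FOLLOW(C) is not added.
PREDICT(C → X X) = { ';', 'a' }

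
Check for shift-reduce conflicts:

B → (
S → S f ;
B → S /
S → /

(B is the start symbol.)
No shift-reduce conflicts

Augment with B' → B and build the canonical LR(0) collection (I0 = CLOSURE({[B' → . B]}), then GOTO on every symbol after a dot until no new states appear). It has 8 states:
  I0: { [B → . (], [B → . S /], [B' → . B], [S → . /], [S → . S f ;] }  — shift
  I1: { [B → ( .] }  — reduce
  I2: { [S → / .] }  — reduce
  I3: { [B' → B .] }  — accept
  I4: { [B → S . /], [S → S . f ;] }  — shift
  I5: { [B → S / .] }  — reduce
  I6: { [S → S f . ;] }  — shift
  I7: { [S → S f ; .] }  — reduce

No state contains both a complete item and a shift item.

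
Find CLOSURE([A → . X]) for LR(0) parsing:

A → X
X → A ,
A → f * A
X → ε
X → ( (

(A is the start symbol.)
To compute CLOSURE, for each item [A → α.Bβ] where B is a non-terminal, add [B → .γ] for all productions B → γ; repeat for the newly added items until nothing changes.

Start with: [A → . X]
  [A → . X] has the dot before X: add [X → . A ,], [X → .], [X → . ( (]
  [X → . A ,] has the dot before A: add [A → . f * A]
No further items can be added.

CLOSURE = { [A → . X], [A → . f * A], [X → . ( (], [X → . A ,], [X → .] }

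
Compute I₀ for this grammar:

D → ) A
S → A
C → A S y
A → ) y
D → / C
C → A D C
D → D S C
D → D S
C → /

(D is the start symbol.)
First, augment the grammar with D' → D
I₀ = CLOSURE({ [D' → . D] }):
  [D' → . D] has the dot before D: add [D → . ) A], [D → . / C], [D → . D S C], [D → . D S]
No further items can be added.

I₀ = { [D → . ) A], [D → . / C], [D → . D S C], [D → . D S], [D' → . D] }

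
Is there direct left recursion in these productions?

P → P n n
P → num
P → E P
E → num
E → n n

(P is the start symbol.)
Yes, P is left-recursive

Direct left recursion occurs when N → N α for some non-terminal N (the right-hand side begins with the left-hand side itself).

P → P n n: LEFT RECURSIVE (starts with P)
P → num: starts with num
P → E P: starts with E
E → num: starts with num
E → n n: starts with n

The grammar has direct left recursion on: P.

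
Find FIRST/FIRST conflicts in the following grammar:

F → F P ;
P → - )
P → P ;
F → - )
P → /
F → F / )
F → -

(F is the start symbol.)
Yes. F → F P ';' / F → '-' ')' on { '-' }; F → F P ';' / F → F '/' ')' on { '-' }; F → F P ';' / F → '-' on { '-' }; F → '-' ')' / F → F '/' ')' on { '-' }; F → '-' ')' / F → '-' on { '-' }; F → F '/' ')' / F → '-' on { '-' }; P → '-' ')' / P → P ';' on { '-' }; P → P ';' / P → '/' on { '/' }

A FIRST/FIRST conflict occurs when two productions N → α and N → β for the same non-terminal have FIRST(α) ∩ FIRST(β) ≠ ∅ (with ε ∈ FIRST of a nullable right-hand side, so two nullable alternatives also conflict).

FIRST sets of the non-terminals at (or reachable through a nullable prefix from) the front of some alternative:
  FIRST(F) = { '-' }
  FIRST(P) = { '-', '/' }

Productions for F:
  F → F P ;: FIRST = { '-' }
  F → - ): FIRST = { '-' }
  F → F / ): FIRST = { '-' }
  F → -: FIRST = { '-' }
Productions for P:
  P → - ): FIRST = { '-' }
  P → P ;: FIRST = { '-', '/' }
  P → /: FIRST = { '/' }

Conflict for F: F → F P ; and F → - )
  Overlap: { '-' }
Conflict for F: F → F P ; and F → F / )
  Overlap: { '-' }
Conflict for F: F → F P ; and F → -
  Overlap: { '-' }
Conflict for F: F → - ) and F → F / )
  Overlap: { '-' }
Conflict for F: F → - ) and F → -
  Overlap: { '-' }
Conflict for F: F → F / ) and F → -
  Overlap: { '-' }
Conflict for P: P → - ) and P → P ;
  Overlap: { '-' }
Conflict for P: P → P ; and P → /
  Overlap: { '/' }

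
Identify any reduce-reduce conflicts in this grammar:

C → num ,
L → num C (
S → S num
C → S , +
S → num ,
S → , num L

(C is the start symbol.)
Yes — I5: [C → num , .] vs [S → num , .]

Augment with C' → C and build the canonical LR(0) collection (I0 = CLOSURE({[C' → . C]}), then GOTO on every symbol after a dot until no new states appear). It has 14 states:
  I0: { [C → . S , +], [C → . num ,], [C' → . C], [S → . , num L], [S → . S num], [S → . num ,] }  — shift
  I1: { [S → , . num L] }  — shift
  I2: { [C' → C .] }  — accept
  I3: { [C → S . , +], [S → S . num] }  — shift
  I4: { [C → num . ,], [S → num . ,] }  — shift
  I5: { [C → num , .], [S → num , .] }  — 2 reduces
  I6: { [C → S , . +] }  — shift
  I7: { [S → S num .] }  — reduce
  I8: { [C → S , + .] }  — reduce
  I9: { [L → . num C (], [S → , num . L] }  — shift
  I10: { [S → , num L .] }  — reduce
  I11: { [C → . S , +], [C → . num ,], [L → num . C (], [S → . , num L], [S → . S num], [S → . num ,] }  — shift
  I12: { [L → num C . (] }  — shift
  I13: { [L → num C ( .] }  — reduce

I5 contains complete items [C → num , .], [S → num , .] — reduce-reduce conflict.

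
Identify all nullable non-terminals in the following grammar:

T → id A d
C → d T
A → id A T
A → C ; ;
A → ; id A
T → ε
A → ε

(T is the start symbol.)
{ 'A', 'T' }

A non-terminal is nullable if it can derive ε (the empty string): either it has an ε-production, or it has a production whose right-hand side consists entirely of nullable non-terminals.

ε-productions: T → ε, A → ε
So T, A are immediately nullable.
No further non-terminal can be added: every production for the remaining non-terminals contains a terminal or a non-nullable non-terminal.
Nullable = { 'A', 'T' }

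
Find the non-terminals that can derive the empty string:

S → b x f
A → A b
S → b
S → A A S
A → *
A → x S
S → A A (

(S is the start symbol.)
None

There are no ε-productions, so no non-terminal can derive ε.
No non-terminals are nullable.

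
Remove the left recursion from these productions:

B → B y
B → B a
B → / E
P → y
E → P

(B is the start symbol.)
B is directly left-recursive. The standard transformation for
  A → A α₁ | ... | A α_m | β₁ | ... | β_n
is
  A  → β₁ A' | ... | β_n A'
  A' → α₁ A' | ... | α_m A' | ε

B → / E becomes B → / E B'
B → B y becomes B' → y B'
B → B a becomes B' → a B'
Add B' → ε

Productions for other non-terminals are unchanged:
  P → y
  E → P

Resulting grammar:
B → / E B'
B' → y B'
B' → a B'
B' → ε
P → y
E → P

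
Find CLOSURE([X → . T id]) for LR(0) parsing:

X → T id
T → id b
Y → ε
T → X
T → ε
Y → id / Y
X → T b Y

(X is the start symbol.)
{ [T → . X], [T → . id b], [T → .], [X → . T b Y], [X → . T id] }

To compute CLOSURE, for each item [A → α.Bβ] where B is a non-terminal, add [B → .γ] for all productions B → γ; repeat for the newly added items until nothing changes.

Start with: [X → . T id]
  [X → . T id] has the dot before T: add [T → . id b], [T → . X], [T → .]
  [T → . X] has the dot before X: add [X → . T b Y]
No further items can be added.

CLOSURE = { [T → . X], [T → . id b], [T → .], [X → . T b Y], [X → . T id] }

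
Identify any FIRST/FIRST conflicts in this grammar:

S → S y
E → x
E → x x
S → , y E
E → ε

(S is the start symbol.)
A FIRST/FIRST conflict occurs when two productions N → α and N → β for the same non-terminal have FIRST(α) ∩ FIRST(β) ≠ ∅ (with ε ∈ FIRST of a nullable right-hand side, so two nullable alternatives also conflict).

FIRST sets of the non-terminals at (or reachable through a nullable prefix from) the front of some alternative:
  FIRST(S) = { ',' }

Productions for S:
  S → S y: FIRST = { ',' }
  S → , y E: FIRST = { ',' }
Productions for E:
  E → x: FIRST = { 'x' }
  E → x x: FIRST = { 'x' }
  E → ε: FIRST = { ε }

Conflict for S: S → S y and S → , y E
  Overlap: { ',' }
Conflict for E: E → x and E → x x
  Overlap: { 'x' }

Answer: Yes. S → S y / S → ',' y E on { ',' }; E → x / E → x x on { 'x' }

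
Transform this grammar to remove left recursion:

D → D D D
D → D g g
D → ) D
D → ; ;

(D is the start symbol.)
D → ) D D'
D → ; ; D'
D' → D D D'
D' → g g D'
D' → ε

D is directly left-recursive. The standard transformation for
  A → A α₁ | ... | A α_m | β₁ | ... | β_n
is
  A  → β₁ A' | ... | β_n A'
  A' → α₁ A' | ... | α_m A' | ε

D → ) D becomes D → ) D D'
D → ; ; becomes D → ; ; D'
D → D D D becomes D' → D D D'
D → D g g becomes D' → g g D'
Add D' → ε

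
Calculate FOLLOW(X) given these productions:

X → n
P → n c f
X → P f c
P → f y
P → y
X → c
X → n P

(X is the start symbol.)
{ $ }

To compute FOLLOW(X), find every occurrence of X on a right-hand side N → α X β: add FIRST(β) \ {ε}, and if β is empty or nullable also add FOLLOW(N). Iterate to a fixed point.

X is the start symbol, so $ ∈ FOLLOW(X).
X does not occur on any right-hand side.

Taking the union: FOLLOW(X) = { $ }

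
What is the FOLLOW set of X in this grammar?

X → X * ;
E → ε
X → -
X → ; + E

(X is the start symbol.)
{ $, '*' }

X is the start symbol, so $ ∈ FOLLOW(X).
In X → X * ;: X is followed by '*' ';', add FIRST('*' ';') \ {ε} = { '*' }

Taking the union: FOLLOW(X) = { $, '*' }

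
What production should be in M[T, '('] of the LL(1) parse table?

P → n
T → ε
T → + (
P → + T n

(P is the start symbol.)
To find M[T, '('], we find productions for T where '(' is in the predict set (PREDICT(N → α) = (FIRST(α) \ {ε}) ∪ (FOLLOW(N) if α ⇒* ε)).

Relevant sets:
  FOLLOW(T) = { 'n' }

T → ε: PREDICT = { 'n' }
T → + (: PREDICT = { '+' }

M[T, '('] is empty (no production applies)

Answer: Empty (error entry)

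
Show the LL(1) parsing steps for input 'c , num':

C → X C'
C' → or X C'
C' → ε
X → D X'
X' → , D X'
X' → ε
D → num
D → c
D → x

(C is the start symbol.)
Stack is shown with the top on the left.

Stack        Input      Action
------------------------------
C $          c , num $  output C → X C'
X C' $       c , num $  output X → D X'
D X' C' $    c , num $  output D → c
c X' C' $    c , num $  match 'c'
X' C' $      , num $    output X' → , D X'
, D X' C' $  , num $    match ','
D X' C' $    num $      output D → num
num X' C' $  num $      match 'num'
X' C' $      $          output X' → ε
C' $         $          output C' → ε
$            $          accept

The string is accepted.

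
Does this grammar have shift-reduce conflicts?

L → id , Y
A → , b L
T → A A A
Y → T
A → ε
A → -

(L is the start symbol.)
A shift-reduce conflict occurs when an LR(0) state has both:
  - a complete (reduce) item [A → α .] (dot at the end), and
  - a shift item [B → β . c γ] (dot before a terminal).

Augment with L' → L and build the canonical LR(0) collection (I0 = CLOSURE({[L' → . L]}), then GOTO on every symbol after a dot until no new states appear). It has 13 states:
  I0: { [L → . id , Y], [L' → . L] }  — shift
  I1: { [L' → L .] }  — accept
  I2: { [L → id . , Y] }  — shift
  I3: { [A → . , b L], [A → . -], [A → .], [L → id , . Y], [T → . A A A], [Y → . T] }  — shift, reduce
  I4: { [A → , . b L] }  — shift
  I5: { [A → - .] }  — reduce
  I6: { [A → . , b L], [A → . -], [A → .], [T → A . A A] }  — shift, reduce
  I7: { [Y → T .] }  — reduce
  I8: { [L → id , Y .] }  — reduce
  I9: { [A → . , b L], [A → . -], [A → .], [T → A A . A] }  — shift, reduce
  I10: { [T → A A A .] }  — reduce
  I11: { [A → , b . L], [L → . id , Y] }  — shift
  I12: { [A → , b L .] }  — reduce

I3 contains reduce item [A → .] and shift items [A → . , b L], [A → . -] — shift-reduce conflict.
I6 contains reduce item [A → .] and shift items [A → . , b L], [A → . -] — shift-reduce conflict.
I9 contains reduce item [A → .] and shift items [A → . , b L], [A → . -] — shift-reduce conflict.

Answer: Yes — I3: [A → .] vs [A → . , b L]; I6: [A → .] vs [A → . , b L]; I9: [A → .] vs [A → . , b L]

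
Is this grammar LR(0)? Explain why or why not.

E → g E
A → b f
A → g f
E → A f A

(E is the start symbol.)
A grammar is LR(0) if no state in the canonical LR(0) collection has:
  - both a shift item (dot before a terminal) and a complete item (shift-reduce conflict), or
  - two or more complete items (reduce-reduce conflict; the accept item [E' → E .] counts as a complete item here).

Augment with E' → E and build the canonical LR(0) collection (I0 = CLOSURE({[E' → . E]}), then GOTO on every symbol after a dot until no new states appear). It has 11 states:
  I0: { [A → . b f], [A → . g f], [E → . A f A], [E → . g E], [E' → . E] }  — shift
  I1: { [E → A . f A] }  — shift
  I2: { [E' → E .] }  — accept
  I3: { [A → b . f] }  — shift
  I4: { [A → . b f], [A → . g f], [A → g . f], [E → . A f A], [E → . g E], [E → g . E] }  — shift
  I5: { [E → g E .] }  — reduce
  I6: { [A → g f .] }  — reduce
  I7: { [A → b f .] }  — reduce
  I8: { [A → . b f], [A → . g f], [E → A f . A] }  — shift
  I9: { [E → A f A .] }  — reduce
  I10: { [A → g . f] }  — shift

Every state is either a pure shift/goto state or contains exactly one complete item and nothing to shift — no conflicts. The grammar is LR(0).

Answer: Yes, the grammar is LR(0)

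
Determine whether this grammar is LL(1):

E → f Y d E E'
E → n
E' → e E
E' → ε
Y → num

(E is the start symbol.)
A grammar is LL(1) if for each non-terminal N with multiple productions, the predict sets of those productions are pairwise disjoint, where PREDICT(N → α) = (FIRST(α) \ {ε}) ∪ (FOLLOW(N) if α ⇒* ε).

Relevant sets:
  FOLLOW(E') = { $, 'e' }

For E:
  PREDICT(E → f Y d E E') = { 'f' }
  PREDICT(E → n) = { 'n' }
For E':
  PREDICT(E' → e E) = { 'e' }
  PREDICT(E' → ε) = { $, 'e' }
Y has a single production, so nothing to check there.

Conflict found: Predict set conflict for E': { 'e' }
The grammar is NOT LL(1).

Answer: No. Predict set conflict for E': { 'e' }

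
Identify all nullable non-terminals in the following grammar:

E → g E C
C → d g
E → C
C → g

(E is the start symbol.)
There are no ε-productions, so no non-terminal can derive ε.
No non-terminals are nullable.

Answer: None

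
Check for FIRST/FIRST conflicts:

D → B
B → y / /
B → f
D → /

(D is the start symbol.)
No FIRST/FIRST conflicts.

FIRST sets of the non-terminals at (or reachable through a nullable prefix from) the front of some alternative:
  FIRST(B) = { 'f', 'y' }

Productions for D:
  D → B: FIRST = { 'f', 'y' }
  D → /: FIRST = { '/' }
Productions for B:
  B → y / /: FIRST = { 'y' }
  B → f: FIRST = { 'f' }

All alternatives of each non-terminal have pairwise disjoint FIRST sets.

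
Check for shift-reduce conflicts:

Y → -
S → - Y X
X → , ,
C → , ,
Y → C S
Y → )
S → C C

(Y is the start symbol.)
No shift-reduce conflicts

Augment with Y' → Y and build the canonical LR(0) collection (I0 = CLOSURE({[Y' → . Y]}), then GOTO on every symbol after a dot until no new states appear). It has 15 states:
  I0: { [C → . , ,], [Y → . )], [Y → . -], [Y → . C S], [Y' → . Y] }  — shift
  I1: { [Y → ) .] }  — reduce
  I2: { [C → , . ,] }  — shift
  I3: { [Y → - .] }  — reduce
  I4: { [C → . , ,], [S → . - Y X], [S → . C C], [Y → C . S] }  — shift
  I5: { [Y' → Y .] }  — accept
  I6: { [C → . , ,], [S → - . Y X], [Y → . )], [Y → . -], [Y → . C S] }  — shift
  I7: { [C → . , ,], [S → C . C] }  — shift
  I8: { [Y → C S .] }  — reduce
  I9: { [S → C C .] }  — reduce
  I10: { [S → - Y . X], [X → . , ,] }  — shift
  I11: { [X → , . ,] }  — shift
  I12: { [S → - Y X .] }  — reduce
  I13: { [X → , , .] }  — reduce
  I14: { [C → , , .] }  — reduce

No state contains both a complete item and a shift item.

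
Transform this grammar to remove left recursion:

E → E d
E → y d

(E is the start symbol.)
E is directly left-recursive. The standard transformation for
  A → A α₁ | ... | A α_m | β₁ | ... | β_n
is
  A  → β₁ A' | ... | β_n A'
  A' → α₁ A' | ... | α_m A' | ε

E → y d becomes E → y d E'
E → E d becomes E' → d E'
Add E' → ε

Resulting grammar:
E → y d E'
E' → d E'
E' → ε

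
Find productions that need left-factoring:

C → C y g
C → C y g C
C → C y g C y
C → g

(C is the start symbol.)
Left-factoring is needed when two productions for the same non-terminal
share a common prefix on the right-hand side.

Productions for C:
  C → C y g
  C → C y g C
  C → C y g C y
  C → g

Found common prefix 'C y g' in productions for C

Answer: Yes, C has productions with common prefix 'C y g'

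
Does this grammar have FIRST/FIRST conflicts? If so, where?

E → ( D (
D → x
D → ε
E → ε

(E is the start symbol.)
Productions for E:
  E → ( D (: FIRST = { '(' }
  E → ε: FIRST = { ε }
Productions for D:
  D → x: FIRST = { 'x' }
  D → ε: FIRST = { ε }

All alternatives of each non-terminal have pairwise disjoint FIRST sets.

Answer: No FIRST/FIRST conflicts.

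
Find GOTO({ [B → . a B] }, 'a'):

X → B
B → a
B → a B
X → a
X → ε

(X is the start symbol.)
GOTO(I, 'a') = CLOSURE({ [A → αX.β] : [A → α.Xβ] ∈ I, X = 'a' })

Items with dot before 'a', with the dot advanced:
  [B → . a B] → [B → a . B]
Closure of the advanced items:
  [B → a . B] has the dot before B: add [B → . a], [B → . a B]

GOTO = { [B → . a B], [B → . a], [B → a . B] }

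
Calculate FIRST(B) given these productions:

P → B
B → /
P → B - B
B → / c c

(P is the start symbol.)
From B → /:
  - '/' is a terminal: add '/' and stop
From B → / c c:
  - '/' is a terminal: add '/' and stop

Collecting: FIRST(B) = { '/' }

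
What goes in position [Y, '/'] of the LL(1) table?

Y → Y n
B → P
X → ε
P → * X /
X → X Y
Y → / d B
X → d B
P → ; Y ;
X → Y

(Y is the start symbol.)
To find M[Y, '/'], we find productions for Y where '/' is in the predict set (PREDICT(N → α) = (FIRST(α) \ {ε}) ∪ (FOLLOW(N) if α ⇒* ε)).

Relevant sets:
  FIRST(Y) = { '/' }

Y → Y n: PREDICT = { '/' }
  '/' is in predict set, so this production goes in M[Y, '/']
Y → / d B: PREDICT = { '/' }
  '/' is in predict set, so this production goes in M[Y, '/']

M[Y, '/'] = Y → Y n, Y → / d B  (a multiply-defined cell — the grammar is not LL(1))

Answer: Y → Y n, Y → / d B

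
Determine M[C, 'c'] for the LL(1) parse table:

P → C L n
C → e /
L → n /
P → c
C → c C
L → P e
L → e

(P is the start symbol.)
C → c C

To find M[C, 'c'], we find productions for C where 'c' is in the predict set (PREDICT(N → α) = (FIRST(α) \ {ε}) ∪ (FOLLOW(N) if α ⇒* ε)).

C → e /: PREDICT = { 'e' }
C → c C: PREDICT = { 'c' }
  'c' is in predict set, so this production goes in M[C, 'c']

M[C, 'c'] = C → c C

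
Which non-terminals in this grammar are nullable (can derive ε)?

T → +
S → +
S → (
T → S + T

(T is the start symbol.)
A non-terminal is nullable if it can derive ε (the empty string): either it has an ε-production, or it has a production whose right-hand side consists entirely of nullable non-terminals.

There are no ε-productions, so no non-terminal can derive ε.
No non-terminals are nullable.

Answer: None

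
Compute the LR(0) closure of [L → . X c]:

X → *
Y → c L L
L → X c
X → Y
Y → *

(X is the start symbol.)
{ [L → . X c], [X → . *], [X → . Y], [Y → . *], [Y → . c L L] }

Start with: [L → . X c]
  [L → . X c] has the dot before X: add [X → . *], [X → . Y]
  [X → . Y] has the dot before Y: add [Y → . c L L], [Y → . *]
No further items can be added.

CLOSURE = { [L → . X c], [X → . *], [X → . Y], [Y → . *], [Y → . c L L] }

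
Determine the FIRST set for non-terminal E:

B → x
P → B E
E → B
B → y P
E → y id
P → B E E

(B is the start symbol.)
{ 'x', 'y' }

To compute FIRST(E), examine every production with E on the left-hand side, reading each right-hand side left to right until a non-nullable symbol is reached.

FIRST sets of the other non-terminals involved (by the same procedure, iterated to a fixed point):
  FIRST(B) = { 'x', 'y' }

From E → B:
  - B is a non-terminal: add FIRST(B) \ {ε} = { 'x', 'y' }
    B is not nullable, so stop
From E → y id:
  - y is a terminal: add 'y' and stop

Collecting: FIRST(E) = { 'x', 'y' }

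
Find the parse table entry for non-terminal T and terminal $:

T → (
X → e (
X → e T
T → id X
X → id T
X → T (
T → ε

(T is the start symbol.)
To find M[T, $], we find productions for T where $ is in the predict set (PREDICT(N → α) = (FIRST(α) \ {ε}) ∪ (FOLLOW(N) if α ⇒* ε)).

Relevant sets:
  FOLLOW(T) = { $, '(' }

T → (: PREDICT = { '(' }
T → id X: PREDICT = { 'id' }
T → ε: PREDICT = { $, '(' }
  $ is in predict set, so this production goes in M[T, $]

M[T, $] = T → ε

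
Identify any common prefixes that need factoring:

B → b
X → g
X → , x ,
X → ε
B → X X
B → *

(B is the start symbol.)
No, left-factoring is not needed

Left-factoring is needed when two productions for the same non-terminal
share a common prefix on the right-hand side.

Productions for B:
  B → b
  B → X X
  B → *
Productions for X:
  X → g
  X → , x ,
  X → ε

No common prefixes found.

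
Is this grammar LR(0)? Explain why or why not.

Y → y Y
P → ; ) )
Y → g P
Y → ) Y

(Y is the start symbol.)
A grammar is LR(0) if no state in the canonical LR(0) collection has:
  - both a shift item (dot before a terminal) and a complete item (shift-reduce conflict), or
  - two or more complete items (reduce-reduce conflict; the accept item [Y' → Y .] counts as a complete item here).

Augment with Y' → Y and build the canonical LR(0) collection (I0 = CLOSURE({[Y' → . Y]}), then GOTO on every symbol after a dot until no new states appear). It has 11 states:
  I0: { [Y → . ) Y], [Y → . g P], [Y → . y Y], [Y' → . Y] }  — shift
  I1: { [Y → ) . Y], [Y → . ) Y], [Y → . g P], [Y → . y Y] }  — shift
  I2: { [Y' → Y .] }  — accept
  I3: { [P → . ; ) )], [Y → g . P] }  — shift
  I4: { [Y → . ) Y], [Y → . g P], [Y → . y Y], [Y → y . Y] }  — shift
  I5: { [Y → y Y .] }  — reduce
  I6: { [P → ; . ) )] }  — shift
  I7: { [Y → g P .] }  — reduce
  I8: { [P → ; ) . )] }  — shift
  I9: { [P → ; ) ) .] }  — reduce
  I10: { [Y → ) Y .] }  — reduce

Every state is either a pure shift/goto state or contains exactly one complete item and nothing to shift — no conflicts. The grammar is LR(0).

Answer: Yes, the grammar is LR(0)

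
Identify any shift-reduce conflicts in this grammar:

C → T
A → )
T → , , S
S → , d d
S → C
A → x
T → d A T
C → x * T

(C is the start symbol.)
A shift-reduce conflict occurs when an LR(0) state has both:
  - a complete (reduce) item [A → α .] (dot at the end), and
  - a shift item [B → β . c γ] (dot before a terminal).

Augment with C' → C and build the canonical LR(0) collection (I0 = CLOSURE({[C' → . C]}), then GOTO on every symbol after a dot until no new states appear). It has 18 states:
  I0: { [C → . T], [C → . x * T], [C' → . C], [T → . , , S], [T → . d A T] }  — shift
  I1: { [T → , . , S] }  — shift
  I2: { [C' → C .] }  — accept
  I3: { [C → T .] }  — reduce
  I4: { [A → . )], [A → . x], [T → d . A T] }  — shift
  I5: { [C → x . * T] }  — shift
  I6: { [C → x * . T], [T → . , , S], [T → . d A T] }  — shift
  I7: { [C → x * T .] }  — reduce
  I8: { [A → ) .] }  — reduce
  I9: { [T → . , , S], [T → . d A T], [T → d A . T] }  — shift
  I10: { [A → x .] }  — reduce
  I11: { [T → d A T .] }  — reduce
  I12: { [C → . T], [C → . x * T], [S → . , d d], [S → . C], [T → , , . S], [T → . , , S], [T → . d A T] }  — shift
  I13: { [S → , . d d], [T → , . , S] }  — shift
  I14: { [S → C .] }  — reduce
  I15: { [T → , , S .] }  — reduce
  I16: { [S → , d . d] }  — shift
  I17: { [S → , d d .] }  — reduce

No state contains both a complete item and a shift item.

Answer: No shift-reduce conflicts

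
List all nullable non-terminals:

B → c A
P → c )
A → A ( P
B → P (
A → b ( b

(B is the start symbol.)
None

A non-terminal is nullable if it can derive ε (the empty string): either it has an ε-production, or it has a production whose right-hand side consists entirely of nullable non-terminals.

There are no ε-productions, so no non-terminal can derive ε.
No non-terminals are nullable.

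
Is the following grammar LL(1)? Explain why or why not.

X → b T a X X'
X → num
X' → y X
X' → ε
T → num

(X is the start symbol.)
No. Predict set conflict for X': { 'y' }

Relevant sets:
  FOLLOW(X') = { $, 'y' }

For X:
  PREDICT(X → b T a X X') = { 'b' }
  PREDICT(X → num) = { 'num' }
For X':
  PREDICT(X' → y X) = { 'y' }
  PREDICT(X' → ε) = { $, 'y' }
T has a single production, so nothing to check there.

Conflict found: Predict set conflict for X': { 'y' }
The grammar is NOT LL(1).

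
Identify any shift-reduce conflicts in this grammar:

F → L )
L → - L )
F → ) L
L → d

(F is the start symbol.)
A shift-reduce conflict occurs when an LR(0) state has both:
  - a complete (reduce) item [A → α .] (dot at the end), and
  - a shift item [B → β . c γ] (dot before a terminal).

Augment with F' → F and build the canonical LR(0) collection (I0 = CLOSURE({[F' → . F]}), then GOTO on every symbol after a dot until no new states appear). It has 10 states:
  I0: { [F → . ) L], [F → . L )], [F' → . F], [L → . - L )], [L → . d] }  — shift
  I1: { [F → ) . L], [L → . - L )], [L → . d] }  — shift
  I2: { [L → - . L )], [L → . - L )], [L → . d] }  — shift
  I3: { [F' → F .] }  — accept
  I4: { [F → L . )] }  — shift
  I5: { [L → d .] }  — reduce
  I6: { [F → L ) .] }  — reduce
  I7: { [L → - L . )] }  — shift
  I8: { [L → - L ) .] }  — reduce
  I9: { [F → ) L .] }  — reduce

No state contains both a complete item and a shift item.

Answer: No shift-reduce conflicts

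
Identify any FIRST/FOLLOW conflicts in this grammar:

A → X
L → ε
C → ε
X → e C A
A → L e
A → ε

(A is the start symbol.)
Nullable non-terminals: A, C, L.
FIRST sets used below: FIRST(X) = { 'e' }, FIRST(L) = { ε }

A: nullable alternative(s) A → ε; FOLLOW(A) = { $ }
  A → X: FIRST \ {ε} = { 'e' } — disjoint from FOLLOW(A)
  A → L e: FIRST \ {ε} = { 'e' } — disjoint from FOLLOW(A)
  A → ε: FIRST \ {ε} = { } — this is the only nullable alternative, skip
C has a nullable alternative but only one production, so nothing to check.
L has a nullable alternative but only one production, so nothing to check.

X has no nullable alternative, so no FIRST/FOLLOW check is needed there.

No FIRST/FOLLOW conflicts found.

Answer: No FIRST/FOLLOW conflicts.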